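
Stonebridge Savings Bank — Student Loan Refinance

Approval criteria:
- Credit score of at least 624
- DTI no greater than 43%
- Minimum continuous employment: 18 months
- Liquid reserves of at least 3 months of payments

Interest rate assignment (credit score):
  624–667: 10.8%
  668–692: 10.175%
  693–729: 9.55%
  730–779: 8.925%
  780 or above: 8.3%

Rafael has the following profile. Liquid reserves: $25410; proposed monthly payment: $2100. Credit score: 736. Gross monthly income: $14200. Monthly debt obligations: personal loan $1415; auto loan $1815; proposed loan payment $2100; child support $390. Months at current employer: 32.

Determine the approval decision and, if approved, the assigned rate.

Approved at 8.925%

Credit score 736 ≥ 624 (meets minimum)
Liquid reserves cover 25,410/2,100 = 12.1 months — ≥ 3 required
Total monthly debts = (1,415 + 1,815 + 2,100 + 390) = 5,720. Debt-to-income = 5,720/14,200 = 40.3% — meets 43% limit
Employment 32 ≥ 18 months
All requirements met. Score 736 falls in the 730–779 tier → 8.925%.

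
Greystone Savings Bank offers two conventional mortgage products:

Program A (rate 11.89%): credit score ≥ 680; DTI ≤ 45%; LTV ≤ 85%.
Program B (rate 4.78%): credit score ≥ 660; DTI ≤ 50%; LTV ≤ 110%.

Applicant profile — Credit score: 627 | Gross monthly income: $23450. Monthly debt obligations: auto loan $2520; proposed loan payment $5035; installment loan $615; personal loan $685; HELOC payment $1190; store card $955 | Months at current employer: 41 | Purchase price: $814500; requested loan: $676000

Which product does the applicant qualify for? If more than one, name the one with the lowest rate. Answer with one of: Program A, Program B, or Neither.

Total debts = (2,520 + 5,035 + 615 + 685 + 1,190 + 955) = 11,000; DTI = 11,000/23,450 = 46.9%.
LTV = 676,000/814,500 = 83%.
Program A: score 627 < 680; DTI 46.9% > 45%; LTV 83% ≤ 85% → does not qualify.
Program B: score 627 < 660; DTI 46.9% ≤ 50%; LTV 83% ≤ 110% → does not qualify.

Neither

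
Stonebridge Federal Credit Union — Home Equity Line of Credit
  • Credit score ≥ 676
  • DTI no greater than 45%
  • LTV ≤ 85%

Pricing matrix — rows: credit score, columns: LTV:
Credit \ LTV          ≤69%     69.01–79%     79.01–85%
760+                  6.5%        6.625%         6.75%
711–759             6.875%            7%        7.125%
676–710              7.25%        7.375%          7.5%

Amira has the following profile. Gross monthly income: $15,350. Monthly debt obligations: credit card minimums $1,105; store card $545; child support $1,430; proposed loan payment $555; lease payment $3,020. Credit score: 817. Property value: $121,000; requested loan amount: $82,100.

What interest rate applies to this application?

6.5%

Credit score 817 ≥ 676; Total monthly debts = (1,105 + 545 + 1,430 + 555 + 3,020) = 6,655. Debt-to-income = 6,655/15,350 = 43.4% — meets 45% limit
LTV: 82,100 ÷ 121,000 = 67.9%, within 85% cap
Credit 817 → row 760+; LTV 67.9% → column ≤69%. Grid cell → 6.5%.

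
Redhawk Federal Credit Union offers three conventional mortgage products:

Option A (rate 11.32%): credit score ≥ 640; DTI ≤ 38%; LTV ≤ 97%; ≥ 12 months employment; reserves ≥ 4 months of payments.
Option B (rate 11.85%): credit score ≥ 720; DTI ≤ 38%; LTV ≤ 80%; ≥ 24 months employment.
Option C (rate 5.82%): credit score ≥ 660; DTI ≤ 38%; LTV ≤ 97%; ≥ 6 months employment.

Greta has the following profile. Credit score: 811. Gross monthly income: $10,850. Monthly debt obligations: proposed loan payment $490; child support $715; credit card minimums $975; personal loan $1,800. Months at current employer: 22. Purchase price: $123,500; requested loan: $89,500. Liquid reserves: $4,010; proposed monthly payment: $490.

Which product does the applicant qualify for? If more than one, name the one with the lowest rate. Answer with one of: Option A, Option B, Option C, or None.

Total debts = (490 + 715 + 975 + 1,800) = 3,980; DTI = 3,980/10,850 = 36.7%.
LTV = 89,500/123,500 = 72.5%.
Reserves = 4,010/490 = 8.2 months.
Option A: score 811 ≥ 640; DTI 36.7% ≤ 38%; LTV 72.5% ≤ 97%; employment 22 ≥ 12 mo; reserves 8.2 ≥ 4 mo → qualifies.
Option B: score 811 ≥ 720; DTI 36.7% ≤ 38%; LTV 72.5% ≤ 80%; employment 22 < 24 mo → does not qualify.
Option C: score 811 ≥ 660; DTI 36.7% ≤ 38%; LTV 72.5% ≤ 97%; employment 22 ≥ 6 mo → qualifies.
Qualifying: Option A, Option C. Lowest rate is 5.82% → Option C.

Option C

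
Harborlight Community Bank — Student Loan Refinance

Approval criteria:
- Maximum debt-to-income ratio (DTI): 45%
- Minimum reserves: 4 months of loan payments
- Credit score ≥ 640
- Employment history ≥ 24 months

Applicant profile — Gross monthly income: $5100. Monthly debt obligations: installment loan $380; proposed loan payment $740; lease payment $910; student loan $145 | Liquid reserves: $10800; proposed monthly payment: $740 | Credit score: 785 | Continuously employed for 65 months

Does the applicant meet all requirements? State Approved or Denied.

Total monthly debts = (380 + 740 + 910 + 145) = 2,175. DTI: 2,175 ÷ 5,100 = 42.6%, within the 45% cap
Liquid reserves cover 10,800/740 = 14.6 months — ≥ 4 required
Credit score 785 ≥ 640 (meets)
Employment 65 ≥ 24 months
All criteria satisfied.

Approved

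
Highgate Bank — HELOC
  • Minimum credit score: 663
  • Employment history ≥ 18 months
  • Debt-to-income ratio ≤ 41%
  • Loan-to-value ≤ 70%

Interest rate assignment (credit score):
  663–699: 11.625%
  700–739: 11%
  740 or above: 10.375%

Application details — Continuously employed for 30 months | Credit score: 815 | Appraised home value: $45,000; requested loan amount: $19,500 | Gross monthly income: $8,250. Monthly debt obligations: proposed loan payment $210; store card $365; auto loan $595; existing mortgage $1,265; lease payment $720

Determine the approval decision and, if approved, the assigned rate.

Credit score 815 ≥ 663 (meets minimum)
Loan-to-value = 19,500/45,000 = 43.3% — pass (70% max)
Employment 30 ≥ 18 months
Total monthly debts = (210 + 365 + 595 + 1,265 + 720) = 3,155. DTI: 3,155 ÷ 8,250 = 38.2%, within the 41% cap
All requirements met. Score 815 falls in the 740 or above tier → 10.375%.

Approved at 10.375%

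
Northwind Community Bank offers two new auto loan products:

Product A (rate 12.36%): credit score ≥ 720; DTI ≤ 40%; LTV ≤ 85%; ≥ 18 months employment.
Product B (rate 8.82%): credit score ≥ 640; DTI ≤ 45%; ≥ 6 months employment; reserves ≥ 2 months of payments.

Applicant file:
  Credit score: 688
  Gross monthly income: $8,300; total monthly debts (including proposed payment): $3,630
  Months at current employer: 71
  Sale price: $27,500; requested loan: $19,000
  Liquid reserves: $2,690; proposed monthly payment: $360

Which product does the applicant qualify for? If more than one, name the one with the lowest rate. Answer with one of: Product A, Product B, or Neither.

DTI = 3,630/8,300 = 43.7%.
LTV = 19,000/27,500 = 69.1%.
Reserves = 2,690/360 = 7.5 months.
Product A: score 688 < 720; DTI 43.7% > 40%; LTV 69.1% ≤ 85%; employment 71 ≥ 18 mo → does not qualify.
Product B: score 688 ≥ 640; DTI 43.7% ≤ 45%; employment 71 ≥ 6 mo; reserves 7.5 ≥ 2 mo → qualifies.

Product B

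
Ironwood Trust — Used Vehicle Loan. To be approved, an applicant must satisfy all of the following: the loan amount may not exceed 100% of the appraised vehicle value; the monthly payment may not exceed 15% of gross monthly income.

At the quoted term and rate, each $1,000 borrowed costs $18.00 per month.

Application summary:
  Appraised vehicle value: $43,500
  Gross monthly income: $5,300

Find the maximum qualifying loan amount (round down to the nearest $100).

Payment cap: 15% × $5,300 = $795/month.
At $18.00 per $1,000, that supports 795/18.00 × 1,000 ≈ $44,166 → $44,100.
LTV cap: 100% × $43,500 = $43,500 → $43,500.
Binding constraint: loan-to-value.

$43,500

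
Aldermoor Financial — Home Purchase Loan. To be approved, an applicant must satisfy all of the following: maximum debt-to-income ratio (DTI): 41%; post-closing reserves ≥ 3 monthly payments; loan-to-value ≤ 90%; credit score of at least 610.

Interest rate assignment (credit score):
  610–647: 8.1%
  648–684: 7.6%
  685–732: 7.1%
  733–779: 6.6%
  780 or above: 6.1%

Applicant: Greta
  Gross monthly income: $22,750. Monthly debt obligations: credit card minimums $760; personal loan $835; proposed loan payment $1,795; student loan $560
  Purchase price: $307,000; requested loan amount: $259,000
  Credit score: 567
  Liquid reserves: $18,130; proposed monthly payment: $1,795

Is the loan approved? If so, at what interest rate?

Denied

Credit score 567 < 610 (below minimum)
Loan-to-value = 259,000/307,000 = 84.4% — pass (90% max)
Total monthly debts = (760 + 835 + 1,795 + 560) = 3,950. DTI: 3,950 ÷ 22,750 = 17.4%, within the 41% cap
Reserves = 18,130/1,795 = 10.1 months ≥ 3
Not all requirements met → denied.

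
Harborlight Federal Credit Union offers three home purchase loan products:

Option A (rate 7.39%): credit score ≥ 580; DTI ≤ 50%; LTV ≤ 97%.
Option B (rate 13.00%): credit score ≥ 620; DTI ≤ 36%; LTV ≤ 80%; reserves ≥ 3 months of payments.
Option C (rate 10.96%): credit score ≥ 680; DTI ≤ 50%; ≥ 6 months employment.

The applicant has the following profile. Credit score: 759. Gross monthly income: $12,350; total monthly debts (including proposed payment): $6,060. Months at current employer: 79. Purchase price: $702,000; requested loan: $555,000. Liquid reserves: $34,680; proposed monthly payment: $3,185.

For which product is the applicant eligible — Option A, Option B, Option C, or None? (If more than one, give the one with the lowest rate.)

DTI = 6,060/12,350 = 49.1%.
LTV = 555,000/702,000 = 79.1%.
Reserves = 34,680/3,185 = 10.9 months.
Option A: score 759 ≥ 580; DTI 49.1% ≤ 50%; LTV 79.1% ≤ 97% → qualifies.
Option B: score 759 ≥ 620; DTI 49.1% > 36%; LTV 79.1% ≤ 80%; reserves 10.9 ≥ 3 mo → does not qualify.
Option C: score 759 ≥ 680; DTI 49.1% ≤ 50%; employment 79 ≥ 6 mo → qualifies.
Qualifying: Option A, Option C. Lowest rate is 7.39% → Option A.

Option A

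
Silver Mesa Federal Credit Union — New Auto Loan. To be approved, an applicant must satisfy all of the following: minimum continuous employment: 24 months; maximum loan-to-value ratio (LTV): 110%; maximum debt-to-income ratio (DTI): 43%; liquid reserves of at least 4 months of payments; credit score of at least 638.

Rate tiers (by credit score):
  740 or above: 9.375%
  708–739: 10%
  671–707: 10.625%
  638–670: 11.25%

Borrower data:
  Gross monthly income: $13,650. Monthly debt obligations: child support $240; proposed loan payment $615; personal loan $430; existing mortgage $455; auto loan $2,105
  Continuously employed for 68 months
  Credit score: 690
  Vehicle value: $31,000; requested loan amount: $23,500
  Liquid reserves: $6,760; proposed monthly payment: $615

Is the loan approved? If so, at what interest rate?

Approved at 10.625%

Credit score 690 ≥ 638 (meets minimum)
Total monthly debts = (240 + 615 + 430 + 455 + 2,105) = 3,845. Debt-to-income = 3,845/13,650 = 28.2% — meets 43% limit
Employment 68 ≥ 24 months
Liquid reserves cover 6,760/615 = 11.0 months — ≥ 4 required
Loan-to-value = 23,500/31,000 = 75.8% — pass (110% max)
All requirements met. Score 690 falls in the 671–707 tier → 10.625%.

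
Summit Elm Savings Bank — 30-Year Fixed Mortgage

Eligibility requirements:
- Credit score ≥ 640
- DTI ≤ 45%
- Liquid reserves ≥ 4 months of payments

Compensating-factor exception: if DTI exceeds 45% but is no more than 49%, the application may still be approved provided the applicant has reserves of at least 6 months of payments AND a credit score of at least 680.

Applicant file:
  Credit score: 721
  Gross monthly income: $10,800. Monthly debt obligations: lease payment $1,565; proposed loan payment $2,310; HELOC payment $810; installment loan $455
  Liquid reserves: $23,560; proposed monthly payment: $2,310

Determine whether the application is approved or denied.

Approved

Credit score 721 ≥ 640 (meets base)
Total debts = (1,565 + 2,310 + 810 + 455) = 5,140. DTI = 5,140/10,800 = 47.6% > 45% — standard DTI limit exceeded.
Reserves = 23,560/2,310 = 10.2 months ≥ 4
47.6% falls in the override range (45%–49%), so the compensating-factor test applies.
Override check — reserves: 10.2 mo (ok); score: 721 (ok).
Both compensating conditions met → exception applies.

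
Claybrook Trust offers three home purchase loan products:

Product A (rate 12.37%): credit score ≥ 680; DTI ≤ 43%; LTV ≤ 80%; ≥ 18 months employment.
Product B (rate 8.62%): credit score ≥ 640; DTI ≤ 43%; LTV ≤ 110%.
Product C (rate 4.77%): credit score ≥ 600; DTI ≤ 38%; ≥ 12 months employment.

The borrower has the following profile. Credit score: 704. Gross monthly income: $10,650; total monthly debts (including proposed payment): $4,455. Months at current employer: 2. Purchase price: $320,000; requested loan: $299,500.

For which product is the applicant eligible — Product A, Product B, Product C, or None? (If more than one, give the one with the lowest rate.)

DTI = 4,455/10,650 = 41.8%.
LTV = 299,500/320,000 = 93.6%.
Product A: score 704 ≥ 680; DTI 41.8% ≤ 43%; LTV 93.6% > 80%; employment 2 < 18 mo → does not qualify.
Product B: score 704 ≥ 640; DTI 41.8% ≤ 43%; LTV 93.6% ≤ 110% → qualifies.
Product C: score 704 ≥ 600; DTI 41.8% > 38%; employment 2 < 12 mo → does not qualify.

Product B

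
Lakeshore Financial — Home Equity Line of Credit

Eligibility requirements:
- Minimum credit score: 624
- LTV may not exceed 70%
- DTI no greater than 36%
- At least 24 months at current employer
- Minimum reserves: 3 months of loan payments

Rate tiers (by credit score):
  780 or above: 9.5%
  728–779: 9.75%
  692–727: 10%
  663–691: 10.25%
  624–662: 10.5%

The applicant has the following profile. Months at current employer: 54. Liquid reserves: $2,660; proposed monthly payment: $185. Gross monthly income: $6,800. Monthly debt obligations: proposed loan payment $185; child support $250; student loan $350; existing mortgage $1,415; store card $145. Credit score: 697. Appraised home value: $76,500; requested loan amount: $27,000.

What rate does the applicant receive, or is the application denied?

Credit score 697 ≥ 624 (meets minimum)
Reserves = 2,660/185 = 14.4 months ≥ 3
LTV: 27,000 ÷ 76,500 = 35.3%, within 70% cap
Employment 54 ≥ 24 months
Total monthly debts = (185 + 250 + 350 + 1,415 + 145) = 2,345. DTI: 2,345 ÷ 6,800 = 34.5%, within the 36% cap
All requirements met. Score 697 falls in the 692–727 tier → 10%.

Approved at 10%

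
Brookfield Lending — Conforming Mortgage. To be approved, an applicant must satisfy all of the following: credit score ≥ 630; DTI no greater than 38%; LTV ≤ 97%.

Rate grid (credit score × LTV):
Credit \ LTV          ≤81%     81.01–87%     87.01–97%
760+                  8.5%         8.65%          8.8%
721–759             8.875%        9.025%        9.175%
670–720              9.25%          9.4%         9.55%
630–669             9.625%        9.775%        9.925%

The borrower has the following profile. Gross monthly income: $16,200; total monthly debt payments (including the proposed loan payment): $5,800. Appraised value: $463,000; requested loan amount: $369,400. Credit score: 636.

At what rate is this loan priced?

Credit score 636 ≥ 630; DTI: 5,800 ÷ 16,200 = 35.8%, within the 38% cap
LTV: 369,400 ÷ 463,000 = 79.8%, within 97% cap
Credit 636 → row 630–669; LTV 79.8% → column ≤81%. Grid cell → 9.625%.

9.625%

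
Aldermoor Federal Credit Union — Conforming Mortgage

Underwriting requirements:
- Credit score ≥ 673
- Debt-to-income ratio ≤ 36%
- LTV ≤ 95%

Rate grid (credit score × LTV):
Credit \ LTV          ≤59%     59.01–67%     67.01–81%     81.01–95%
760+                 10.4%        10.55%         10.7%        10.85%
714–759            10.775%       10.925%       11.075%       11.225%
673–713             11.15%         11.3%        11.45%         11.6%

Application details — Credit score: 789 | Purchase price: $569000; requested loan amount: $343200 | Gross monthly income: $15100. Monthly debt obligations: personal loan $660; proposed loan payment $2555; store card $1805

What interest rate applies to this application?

10.55%

Credit score 789 ≥ 673; Total monthly debts = (660 + 2,555 + 1,805) = 5,020. DTI = 5,020/15,100 = 33.2% ≤ 36%
Loan-to-value = 343,200/569,000 = 60.3% — pass (95% max)
Row: 789 falls in 760+. Column: 60.3% falls in 59.01–67%. Rate = 10.55%.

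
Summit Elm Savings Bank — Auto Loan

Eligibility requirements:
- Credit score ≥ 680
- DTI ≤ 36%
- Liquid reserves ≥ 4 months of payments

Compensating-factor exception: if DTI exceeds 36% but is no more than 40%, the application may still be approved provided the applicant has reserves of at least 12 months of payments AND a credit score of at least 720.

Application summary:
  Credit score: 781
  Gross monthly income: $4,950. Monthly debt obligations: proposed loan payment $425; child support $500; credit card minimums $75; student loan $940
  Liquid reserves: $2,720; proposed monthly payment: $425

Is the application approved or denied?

Credit score 781 ≥ 680 (meets base)
Total debts = (425 + 500 + 75 + 940) = 1,940. DTI = 1,940/4,950 = 39.2% > 36% — standard DTI limit exceeded.
Liquid reserves cover 2,720/425 = 6.4 months — ≥ 4 required
DTI 39.2% is within the 36%–40% exception band; checking compensating factors.
Reserves 6.4 < 12 months; credit score 781 ≥ 720.
Compensating-factor requirement not fully met.

Denied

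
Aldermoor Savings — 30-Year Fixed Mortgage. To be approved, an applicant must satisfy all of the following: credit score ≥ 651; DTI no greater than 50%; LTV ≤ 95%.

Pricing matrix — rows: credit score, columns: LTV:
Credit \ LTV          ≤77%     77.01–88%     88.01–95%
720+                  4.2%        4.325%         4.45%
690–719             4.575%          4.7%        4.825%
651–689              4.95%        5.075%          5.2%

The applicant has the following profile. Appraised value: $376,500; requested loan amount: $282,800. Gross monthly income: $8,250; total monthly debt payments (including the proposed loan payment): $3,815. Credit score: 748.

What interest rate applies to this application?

Credit score 748 ≥ 651; DTI: 3,815 ÷ 8,250 = 46.2%, within the 50% cap
Loan-to-value = 282,800/376,500 = 75.1% — pass (95% max)
Score 748 is in the 720+ band; LTV 75.1% is in the ≤77% band → 4.2%.

4.2%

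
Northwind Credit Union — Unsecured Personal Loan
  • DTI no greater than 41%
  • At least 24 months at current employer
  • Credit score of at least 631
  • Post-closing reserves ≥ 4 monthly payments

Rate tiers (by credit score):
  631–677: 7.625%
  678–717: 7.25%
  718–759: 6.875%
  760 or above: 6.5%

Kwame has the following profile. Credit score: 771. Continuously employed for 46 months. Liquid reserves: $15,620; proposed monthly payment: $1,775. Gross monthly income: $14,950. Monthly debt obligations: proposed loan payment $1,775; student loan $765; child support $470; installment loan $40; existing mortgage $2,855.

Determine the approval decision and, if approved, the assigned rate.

Approved at 6.5%

Credit score 771 ≥ 631 (meets minimum)
Total monthly debts = (1,775 + 765 + 470 + 40 + 2,855) = 5,905. DTI: 5,905 ÷ 14,950 = 39.5%, within the 41% cap
Reserves: 15,620 ÷ 1,775 = 8.8 months (meets 4-month minimum)
Employment 46 ≥ 24 months
All requirements met. Score 771 falls in the 760 or above tier → 6.5%.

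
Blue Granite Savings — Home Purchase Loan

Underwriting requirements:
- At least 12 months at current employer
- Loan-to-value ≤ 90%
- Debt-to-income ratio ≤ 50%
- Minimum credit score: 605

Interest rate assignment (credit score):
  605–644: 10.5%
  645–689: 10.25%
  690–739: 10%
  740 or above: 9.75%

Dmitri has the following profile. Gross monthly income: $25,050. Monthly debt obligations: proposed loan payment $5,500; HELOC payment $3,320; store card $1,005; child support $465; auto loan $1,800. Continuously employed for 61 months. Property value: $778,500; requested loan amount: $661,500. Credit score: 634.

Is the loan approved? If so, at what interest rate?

Credit score 634 ≥ 605 (meets minimum)
Total monthly debts = (5,500 + 3,320 + 1,005 + 465 + 1,800) = 12,090. Debt-to-income = 12,090/25,050 = 48.3% — meets 50% limit
LTV = 661,500/778,500 = 85% ≤ 90%
Employment 61 ≥ 12 months
All requirements met. Score 634 falls in the 605–644 tier → 10.5%.

Approved at 10.5%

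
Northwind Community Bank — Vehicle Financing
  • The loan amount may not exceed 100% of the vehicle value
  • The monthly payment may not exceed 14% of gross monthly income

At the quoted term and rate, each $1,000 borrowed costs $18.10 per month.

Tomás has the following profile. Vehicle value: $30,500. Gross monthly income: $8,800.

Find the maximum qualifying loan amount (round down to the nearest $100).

Payment cap: 14% × $8,800 = $1,232/month.
At $18.10 per $1,000, that supports 1,232/18.10 × 1,000 ≈ $68,066 → $68,000.
LTV cap: 100% × $30,500 = $30,500 → $30,500.
Binding constraint: loan-to-value.

$30,500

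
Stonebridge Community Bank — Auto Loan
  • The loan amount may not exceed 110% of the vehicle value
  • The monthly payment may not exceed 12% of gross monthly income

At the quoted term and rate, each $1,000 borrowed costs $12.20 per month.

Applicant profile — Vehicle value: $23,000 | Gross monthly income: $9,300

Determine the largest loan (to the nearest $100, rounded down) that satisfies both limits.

Payment cap: 12% × $9,300 = $1,116/month.
At $12.20 per $1,000, that supports 1,116/12.20 × 1,000 ≈ $91,475 → $91,400.
LTV cap: 110% × $23,000 = $25,300 → $25,300.
Binding constraint: loan-to-value.

$25,300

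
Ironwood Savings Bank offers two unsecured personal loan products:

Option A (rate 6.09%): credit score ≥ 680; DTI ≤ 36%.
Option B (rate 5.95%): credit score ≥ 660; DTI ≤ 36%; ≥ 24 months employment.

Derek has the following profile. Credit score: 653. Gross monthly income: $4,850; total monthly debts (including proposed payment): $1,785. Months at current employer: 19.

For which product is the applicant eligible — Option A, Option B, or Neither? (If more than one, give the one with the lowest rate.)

Neither

DTI = 1,785/4,850 = 36.8%.
Option A: score 653 < 680; DTI 36.8% > 36% → does not qualify.
Option B: score 653 < 660; DTI 36.8% > 36%; employment 19 < 24 mo → does not qualify.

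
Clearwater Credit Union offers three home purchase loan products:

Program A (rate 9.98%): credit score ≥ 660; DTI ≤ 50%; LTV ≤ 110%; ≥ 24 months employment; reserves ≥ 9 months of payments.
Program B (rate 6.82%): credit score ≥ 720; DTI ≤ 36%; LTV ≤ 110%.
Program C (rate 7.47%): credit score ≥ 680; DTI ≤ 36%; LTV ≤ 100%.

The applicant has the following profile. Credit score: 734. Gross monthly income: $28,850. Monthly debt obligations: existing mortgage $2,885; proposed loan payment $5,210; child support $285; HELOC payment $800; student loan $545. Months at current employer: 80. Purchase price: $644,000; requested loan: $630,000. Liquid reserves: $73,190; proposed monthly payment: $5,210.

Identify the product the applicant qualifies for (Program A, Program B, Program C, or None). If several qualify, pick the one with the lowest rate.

Program B

Total debts = (2,885 + 5,210 + 285 + 800 + 545) = 9,725; DTI = 9,725/28,850 = 33.7%.
LTV = 630,000/644,000 = 97.8%.
Reserves = 73,190/5,210 = 14.0 months.
Program A: score 734 ≥ 660; DTI 33.7% ≤ 50%; LTV 97.8% ≤ 110%; employment 80 ≥ 24 mo; reserves 14.0 ≥ 9 mo → qualifies.
Program B: score 734 ≥ 720; DTI 33.7% ≤ 36%; LTV 97.8% ≤ 110% → qualifies.
Program C: score 734 ≥ 680; DTI 33.7% ≤ 36%; LTV 97.8% ≤ 100% → qualifies.
Qualifying: Program A, Program B, Program C. Lowest rate is 6.82% → Program B.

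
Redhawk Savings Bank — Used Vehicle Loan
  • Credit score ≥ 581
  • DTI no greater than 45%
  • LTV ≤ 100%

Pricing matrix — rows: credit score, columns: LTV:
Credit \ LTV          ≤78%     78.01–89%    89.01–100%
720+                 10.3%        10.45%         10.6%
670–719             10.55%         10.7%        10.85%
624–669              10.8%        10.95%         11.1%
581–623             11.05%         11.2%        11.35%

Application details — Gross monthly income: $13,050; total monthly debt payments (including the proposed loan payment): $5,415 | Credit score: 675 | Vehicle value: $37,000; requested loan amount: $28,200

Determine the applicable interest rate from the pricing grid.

Credit score 675 ≥ 581; DTI = 5,415/13,050 = 41.5% ≤ 45%
Loan-to-value = 28,200/37,000 = 76.2% — pass (100% max)
Row: 675 falls in 670–719. Column: 76.2% falls in ≤78%. Rate = 10.55%.

10.55%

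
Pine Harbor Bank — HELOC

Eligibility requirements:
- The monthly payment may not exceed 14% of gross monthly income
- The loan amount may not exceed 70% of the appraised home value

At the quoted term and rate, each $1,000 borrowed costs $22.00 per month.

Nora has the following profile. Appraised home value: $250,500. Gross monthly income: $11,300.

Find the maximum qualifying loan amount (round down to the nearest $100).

$71,900

Payment cap: 14% × $11,300 = $1,582/month.
At $22.00 per $1,000, that supports 1,582/22.00 × 1,000 ≈ $71,909 → $71,900.
LTV cap: 70% × $250,500 = $175,350 → $175,300.
Binding constraint: payment-to-income.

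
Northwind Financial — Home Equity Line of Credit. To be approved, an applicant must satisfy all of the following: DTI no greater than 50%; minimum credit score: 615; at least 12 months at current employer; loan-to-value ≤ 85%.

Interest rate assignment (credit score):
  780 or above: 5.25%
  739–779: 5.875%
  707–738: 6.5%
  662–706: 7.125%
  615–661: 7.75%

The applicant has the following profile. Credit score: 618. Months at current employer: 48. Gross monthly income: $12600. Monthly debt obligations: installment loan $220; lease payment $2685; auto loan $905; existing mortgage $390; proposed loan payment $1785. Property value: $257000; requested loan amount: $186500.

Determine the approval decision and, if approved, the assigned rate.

Approved at 7.75%

Credit score 618 ≥ 615 (meets minimum)
Loan-to-value = 186,500/257,000 = 72.6% — pass (85% max)
Total monthly debts = (220 + 2,685 + 905 + 390 + 1,785) = 5,985. Debt-to-income = 5,985/12,600 = 47.5% — meets 50% limit
Employment 48 ≥ 12 months
All requirements met. Score 618 falls in the 615–661 tier → 7.75%.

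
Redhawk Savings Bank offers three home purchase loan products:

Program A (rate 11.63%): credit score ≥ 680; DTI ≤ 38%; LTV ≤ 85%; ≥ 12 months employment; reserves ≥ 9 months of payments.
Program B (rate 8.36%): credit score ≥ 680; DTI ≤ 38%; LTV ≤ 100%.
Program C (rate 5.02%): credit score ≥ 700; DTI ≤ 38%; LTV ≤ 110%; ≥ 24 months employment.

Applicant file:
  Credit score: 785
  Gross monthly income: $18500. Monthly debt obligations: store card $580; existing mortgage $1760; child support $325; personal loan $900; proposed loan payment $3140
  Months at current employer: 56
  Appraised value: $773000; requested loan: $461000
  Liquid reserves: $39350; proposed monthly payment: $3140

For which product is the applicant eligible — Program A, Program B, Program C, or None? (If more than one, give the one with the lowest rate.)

Program C

Total debts = (580 + 1,760 + 325 + 900 + 3,140) = 6,705; DTI = 6,705/18,500 = 36.2%.
LTV = 461,000/773,000 = 59.6%.
Reserves = 39,350/3,140 = 12.5 months.
Program A: score 785 ≥ 680; DTI 36.2% ≤ 38%; LTV 59.6% ≤ 85%; employment 56 ≥ 12 mo; reserves 12.5 ≥ 9 mo → qualifies.
Program B: score 785 ≥ 680; DTI 36.2% ≤ 38%; LTV 59.6% ≤ 100% → qualifies.
Program C: score 785 ≥ 700; DTI 36.2% ≤ 38%; LTV 59.6% ≤ 110%; employment 56 ≥ 24 mo → qualifies.
Qualifying: Program A, Program B, Program C. Lowest rate is 5.02% → Program C.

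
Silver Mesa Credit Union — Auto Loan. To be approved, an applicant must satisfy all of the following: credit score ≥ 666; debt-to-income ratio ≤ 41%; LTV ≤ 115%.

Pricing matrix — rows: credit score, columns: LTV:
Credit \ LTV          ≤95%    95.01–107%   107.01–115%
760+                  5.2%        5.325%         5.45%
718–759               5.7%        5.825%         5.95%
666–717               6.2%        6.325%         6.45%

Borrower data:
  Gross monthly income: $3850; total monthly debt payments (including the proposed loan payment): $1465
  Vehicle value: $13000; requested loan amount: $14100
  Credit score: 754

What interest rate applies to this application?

Credit score 754 ≥ 666; Debt-to-income = 1,465/3,850 = 38.1% — meets 41% limit
LTV = 14,100/13,000 = 108.5% ≤ 115%
Row: 754 falls in 718–759. Column: 108.5% falls in 107.01–115%. Rate = 5.95%.

5.95%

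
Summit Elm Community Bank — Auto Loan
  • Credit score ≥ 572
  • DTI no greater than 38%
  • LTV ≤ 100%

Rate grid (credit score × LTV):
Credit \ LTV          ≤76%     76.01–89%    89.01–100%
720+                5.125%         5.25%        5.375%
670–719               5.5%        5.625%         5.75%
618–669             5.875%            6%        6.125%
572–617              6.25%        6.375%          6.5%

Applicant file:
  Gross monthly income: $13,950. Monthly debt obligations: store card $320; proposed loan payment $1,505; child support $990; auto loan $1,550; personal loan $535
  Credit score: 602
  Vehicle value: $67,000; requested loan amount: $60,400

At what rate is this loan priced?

6.5%

Credit score 602 ≥ 572; Total monthly debts = (320 + 1,505 + 990 + 1,550 + 535) = 4,900. DTI: 4,900 ÷ 13,950 = 35.1%, within the 38% cap
Loan-to-value = 60,400/67,000 = 90.1% — pass (100% max)
Credit 602 → row 572–617; LTV 90.1% → column 89.01–100%. Grid cell → 6.5%.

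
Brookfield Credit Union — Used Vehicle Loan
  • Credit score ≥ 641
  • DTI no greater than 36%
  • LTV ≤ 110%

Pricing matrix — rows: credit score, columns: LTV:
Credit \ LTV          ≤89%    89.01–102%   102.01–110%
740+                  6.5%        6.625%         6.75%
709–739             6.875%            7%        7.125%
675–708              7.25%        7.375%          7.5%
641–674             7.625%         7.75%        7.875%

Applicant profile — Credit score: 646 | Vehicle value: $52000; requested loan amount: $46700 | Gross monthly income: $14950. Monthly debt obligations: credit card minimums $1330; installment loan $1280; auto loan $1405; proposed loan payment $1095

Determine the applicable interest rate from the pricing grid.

7.75%

Credit score 646 ≥ 641; Total monthly debts = (1,330 + 1,280 + 1,405 + 1,095) = 5,110. DTI = 5,110/14,950 = 34.2% ≤ 36%
LTV: 46,700 ÷ 52,000 = 89.8%, within 110% cap
Score 646 is in the 641–674 band; LTV 89.8% is in the 89.01–102% band → 7.75%.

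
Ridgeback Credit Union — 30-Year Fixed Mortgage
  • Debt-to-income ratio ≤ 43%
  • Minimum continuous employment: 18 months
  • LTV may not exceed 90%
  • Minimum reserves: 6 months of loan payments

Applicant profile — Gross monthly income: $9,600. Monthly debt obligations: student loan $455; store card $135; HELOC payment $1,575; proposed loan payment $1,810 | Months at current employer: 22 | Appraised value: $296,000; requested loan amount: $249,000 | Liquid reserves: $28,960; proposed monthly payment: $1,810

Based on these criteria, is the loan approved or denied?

Approved

Total monthly debts = (455 + 135 + 1,575 + 1,810) = 3,975. DTI: 3,975 ÷ 9,600 = 41.4%, within the 43% cap
Employment 22 ≥ 18 months
LTV: 249,000 ÷ 296,000 = 84.1%, within 90% cap
Liquid reserves cover 28,960/1,810 = 16.0 months — ≥ 6 required
All criteria satisfied.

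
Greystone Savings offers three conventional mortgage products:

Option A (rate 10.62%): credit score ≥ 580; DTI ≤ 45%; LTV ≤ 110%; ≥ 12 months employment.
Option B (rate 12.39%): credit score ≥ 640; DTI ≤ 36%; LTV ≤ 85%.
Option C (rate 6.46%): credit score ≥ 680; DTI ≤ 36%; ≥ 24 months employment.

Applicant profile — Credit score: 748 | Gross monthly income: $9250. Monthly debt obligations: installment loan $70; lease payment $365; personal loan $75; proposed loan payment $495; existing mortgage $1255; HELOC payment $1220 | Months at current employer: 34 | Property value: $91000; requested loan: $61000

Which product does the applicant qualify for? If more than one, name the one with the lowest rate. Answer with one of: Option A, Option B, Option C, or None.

Option A

Total debts = (70 + 365 + 75 + 495 + 1,255 + 1,220) = 3,480; DTI = 3,480/9,250 = 37.6%.
LTV = 61,000/91,000 = 67%.
Option A: score 748 ≥ 580; DTI 37.6% ≤ 45%; LTV 67% ≤ 110%; employment 34 ≥ 12 mo → qualifies.
Option B: score 748 ≥ 640; DTI 37.6% > 36%; LTV 67% ≤ 85% → does not qualify.
Option C: score 748 ≥ 680; DTI 37.6% > 36%; employment 34 ≥ 24 mo → does not qualify.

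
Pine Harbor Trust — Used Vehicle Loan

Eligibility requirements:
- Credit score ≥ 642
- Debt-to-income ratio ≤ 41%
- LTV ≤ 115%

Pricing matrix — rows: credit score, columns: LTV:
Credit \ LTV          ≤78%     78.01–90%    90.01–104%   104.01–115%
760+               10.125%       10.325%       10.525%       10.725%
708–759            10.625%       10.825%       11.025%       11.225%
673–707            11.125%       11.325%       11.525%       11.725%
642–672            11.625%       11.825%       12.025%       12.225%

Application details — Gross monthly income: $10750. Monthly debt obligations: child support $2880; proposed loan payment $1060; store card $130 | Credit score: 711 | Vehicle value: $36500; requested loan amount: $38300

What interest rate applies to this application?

Credit score 711 ≥ 642; Total monthly debts = (2,880 + 1,060 + 130) = 4,070. Debt-to-income = 4,070/10,750 = 37.9% — meets 41% limit
Loan-to-value = 38,300/36,500 = 104.9% — pass (115% max)
Credit 711 → row 708–759; LTV 104.9% → column 104.01–115%. Grid cell → 11.225%.

11.225%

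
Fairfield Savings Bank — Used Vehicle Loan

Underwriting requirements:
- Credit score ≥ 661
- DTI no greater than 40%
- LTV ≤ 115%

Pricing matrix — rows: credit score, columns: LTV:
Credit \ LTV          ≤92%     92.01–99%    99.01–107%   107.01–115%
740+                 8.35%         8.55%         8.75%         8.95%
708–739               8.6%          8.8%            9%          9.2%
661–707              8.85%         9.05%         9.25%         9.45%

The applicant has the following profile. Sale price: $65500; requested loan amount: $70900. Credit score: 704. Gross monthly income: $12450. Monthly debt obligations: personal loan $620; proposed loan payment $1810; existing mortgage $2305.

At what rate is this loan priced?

Credit score 704 ≥ 661; Total monthly debts = (620 + 1,810 + 2,305) = 4,735. Debt-to-income = 4,735/12,450 = 38% — meets 40% limit
LTV = 70,900/65,500 = 108.2% ≤ 115%
Row: 704 falls in 661–707. Column: 108.2% falls in 107.01–115%. Rate = 9.45%.

9.45%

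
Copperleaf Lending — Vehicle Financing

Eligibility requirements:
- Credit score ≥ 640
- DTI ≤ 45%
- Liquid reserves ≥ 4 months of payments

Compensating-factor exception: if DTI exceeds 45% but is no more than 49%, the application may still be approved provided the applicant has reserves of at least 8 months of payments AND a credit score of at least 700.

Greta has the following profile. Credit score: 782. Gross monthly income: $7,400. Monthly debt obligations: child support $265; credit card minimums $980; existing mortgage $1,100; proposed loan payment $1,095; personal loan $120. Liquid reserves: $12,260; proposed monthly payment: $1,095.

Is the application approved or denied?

Approved

Credit score 782 ≥ 640 (meets base)
Total debts = (265 + 980 + 1,100 + 1,095 + 120) = 3,560. DTI = 3,560/7,400 = 48.1% > 45% — standard DTI limit exceeded.
Reserves = 12,260/1,095 = 11.2 months ≥ 4
DTI 48.1% is within the 45%–49% exception band; checking compensating factors.
Override check — reserves: 11.2 mo (ok); score: 782 (ok).
Both override conditions satisfied; DTI exception granted.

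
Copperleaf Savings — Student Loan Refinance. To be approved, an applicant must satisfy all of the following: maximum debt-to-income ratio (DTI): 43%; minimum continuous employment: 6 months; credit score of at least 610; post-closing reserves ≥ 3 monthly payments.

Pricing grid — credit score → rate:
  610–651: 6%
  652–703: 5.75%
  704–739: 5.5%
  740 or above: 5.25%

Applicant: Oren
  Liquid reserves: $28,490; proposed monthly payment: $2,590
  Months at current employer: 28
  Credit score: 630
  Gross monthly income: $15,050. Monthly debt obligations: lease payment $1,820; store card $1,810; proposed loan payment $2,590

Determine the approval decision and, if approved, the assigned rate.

Approved at 6%

Credit score 630 ≥ 610 (meets minimum)
Reserves = 28,490/2,590 = 11.0 months ≥ 3
Employment 28 ≥ 6 months
Total monthly debts = (1,820 + 1,810 + 2,590) = 6,220. DTI: 6,220 ÷ 15,050 = 41.3%, within the 43% cap
All requirements met. Score 630 falls in the 610–651 tier → 6%.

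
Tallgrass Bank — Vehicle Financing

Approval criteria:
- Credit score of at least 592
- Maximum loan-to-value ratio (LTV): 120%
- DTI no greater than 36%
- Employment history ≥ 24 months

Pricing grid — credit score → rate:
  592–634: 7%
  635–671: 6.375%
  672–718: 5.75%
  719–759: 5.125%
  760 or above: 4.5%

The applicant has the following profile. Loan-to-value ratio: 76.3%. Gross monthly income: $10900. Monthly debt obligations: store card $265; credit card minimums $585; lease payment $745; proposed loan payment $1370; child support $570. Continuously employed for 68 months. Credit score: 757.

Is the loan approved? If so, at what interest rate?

Approved at 5.125%

Credit score 757 ≥ 592 (meets minimum)
Employment 68 ≥ 24 months
LTV 76.3% — within 120%
Total monthly debts = (265 + 585 + 745 + 1,370 + 570) = 3,535. DTI: 3,535 ÷ 10,900 = 32.4%, within the 36% cap
All requirements met. Score 757 falls in the 719–759 tier → 5.125%.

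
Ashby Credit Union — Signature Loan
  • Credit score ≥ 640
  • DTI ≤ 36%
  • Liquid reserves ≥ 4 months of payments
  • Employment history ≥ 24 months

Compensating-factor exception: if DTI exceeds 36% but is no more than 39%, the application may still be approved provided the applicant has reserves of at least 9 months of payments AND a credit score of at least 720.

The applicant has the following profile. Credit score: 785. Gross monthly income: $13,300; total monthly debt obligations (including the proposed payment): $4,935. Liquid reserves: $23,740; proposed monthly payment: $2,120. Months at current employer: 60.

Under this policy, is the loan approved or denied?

Approved

Credit score 785 ≥ 640 (meets base)
DTI = 4,935/13,300 = 37.1% > 36% — standard DTI limit exceeded.
Reserves: 23,740 ÷ 2,120 = 11.2 months (meets 4-month minimum)
Employment 60 ≥ 24 months
DTI 37.1% is within the 36%–39% exception band; checking compensating factors.
Override check — reserves: 11.2 mo (ok); score: 785 (ok).
Both compensating conditions met → exception applies.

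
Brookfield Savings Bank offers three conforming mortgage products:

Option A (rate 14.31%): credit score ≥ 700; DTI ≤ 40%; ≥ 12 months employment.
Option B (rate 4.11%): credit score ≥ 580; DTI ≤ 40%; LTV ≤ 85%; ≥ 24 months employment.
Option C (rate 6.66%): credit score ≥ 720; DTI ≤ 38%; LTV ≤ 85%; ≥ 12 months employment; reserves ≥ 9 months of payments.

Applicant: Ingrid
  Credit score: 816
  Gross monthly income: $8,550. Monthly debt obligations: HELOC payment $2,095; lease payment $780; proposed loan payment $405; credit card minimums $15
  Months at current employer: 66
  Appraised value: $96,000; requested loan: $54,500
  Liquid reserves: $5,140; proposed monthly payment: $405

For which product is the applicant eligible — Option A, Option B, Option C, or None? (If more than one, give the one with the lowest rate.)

Total debts = (2,095 + 780 + 405 + 15) = 3,295; DTI = 3,295/8,550 = 38.5%.
LTV = 54,500/96,000 = 56.8%.
Reserves = 5,140/405 = 12.7 months.
Option A: score 816 ≥ 700; DTI 38.5% ≤ 40%; employment 66 ≥ 12 mo → qualifies.
Option B: score 816 ≥ 580; DTI 38.5% ≤ 40%; LTV 56.8% ≤ 85%; employment 66 ≥ 24 mo → qualifies.
Option C: score 816 ≥ 720; DTI 38.5% > 38%; LTV 56.8% ≤ 85%; employment 66 ≥ 12 mo; reserves 12.7 ≥ 9 mo → does not qualify.
Qualifying: Option A, Option B. Lowest rate is 4.11% → Option B.

Option B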